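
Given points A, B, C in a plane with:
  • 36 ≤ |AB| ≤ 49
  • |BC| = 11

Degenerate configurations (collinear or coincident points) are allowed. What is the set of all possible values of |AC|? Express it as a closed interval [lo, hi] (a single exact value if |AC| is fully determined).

|AC| ∈ [25, 60]  (≈ [25.0000, 60.0000])

|AB| ∈ [36, 49]
|BC| ∈ {11}
|AC| ∈ [25, 60]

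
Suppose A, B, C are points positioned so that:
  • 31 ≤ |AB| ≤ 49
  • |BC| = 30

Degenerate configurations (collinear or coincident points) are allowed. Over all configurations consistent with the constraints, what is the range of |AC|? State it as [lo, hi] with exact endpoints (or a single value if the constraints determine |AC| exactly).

|AC| ∈ [1, 79]  (≈ [1.0000, 79.0000])

|AB| ∈ [31, 49]
|BC| ∈ {30}
|AC| ∈ [1, 79]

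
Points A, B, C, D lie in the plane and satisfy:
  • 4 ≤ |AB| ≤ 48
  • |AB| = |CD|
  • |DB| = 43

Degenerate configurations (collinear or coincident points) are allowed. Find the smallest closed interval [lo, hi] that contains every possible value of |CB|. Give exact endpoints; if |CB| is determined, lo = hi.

|AB| ∈ [4, 48]
|BD| ∈ {43}
|CD| ∈ [4, 48]
|AD| ∈ [0, 91]
|BC| ∈ [0, 91]
|AC| ∈ [0, 139]

|CB| ∈ [0, 91]  (≈ [0.0000, 91.0000])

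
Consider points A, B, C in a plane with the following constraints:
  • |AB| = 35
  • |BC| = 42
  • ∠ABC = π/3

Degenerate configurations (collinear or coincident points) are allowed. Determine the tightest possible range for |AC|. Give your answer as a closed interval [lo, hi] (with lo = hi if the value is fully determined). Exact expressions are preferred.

|AC| = 7·√(31)  (≈ 38.9744)

|AB| ∈ {35}
|BC| ∈ {42}
|AC| ∈ {7·√(31)}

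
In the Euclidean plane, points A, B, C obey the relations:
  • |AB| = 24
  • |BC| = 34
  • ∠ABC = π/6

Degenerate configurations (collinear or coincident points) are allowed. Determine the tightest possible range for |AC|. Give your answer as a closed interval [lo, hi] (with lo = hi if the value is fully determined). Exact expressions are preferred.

|AB| ∈ {24}
|BC| ∈ {34}
|AC| ∈ {2·√(433 - 204·√(3))}

|AC| = 2·√(433 - 204·√(3))  (≈ 17.8507)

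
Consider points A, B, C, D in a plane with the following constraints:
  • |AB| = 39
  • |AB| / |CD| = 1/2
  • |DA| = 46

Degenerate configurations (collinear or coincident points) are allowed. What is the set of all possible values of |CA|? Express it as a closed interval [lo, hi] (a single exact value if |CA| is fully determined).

|AB| ∈ {39}
|AD| ∈ {46}
|CD| ∈ {78}
|BD| ∈ [7, 85]
|AC| ∈ [32, 124]
|BC| ∈ [0, 163]

|CA| ∈ [32, 124]  (≈ [32.0000, 124.0000])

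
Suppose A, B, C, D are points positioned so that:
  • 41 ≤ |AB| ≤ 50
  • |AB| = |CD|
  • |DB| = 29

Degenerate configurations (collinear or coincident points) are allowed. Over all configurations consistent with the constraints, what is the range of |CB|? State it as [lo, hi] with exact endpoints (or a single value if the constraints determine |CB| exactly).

|AB| ∈ [41, 50]
|BD| ∈ {29}
|CD| ∈ [41, 50]
|AD| ∈ [12, 79]
|BC| ∈ [12, 79]
|AC| ∈ [0, 129]

|CB| ∈ [12, 79]  (≈ [12.0000, 79.0000])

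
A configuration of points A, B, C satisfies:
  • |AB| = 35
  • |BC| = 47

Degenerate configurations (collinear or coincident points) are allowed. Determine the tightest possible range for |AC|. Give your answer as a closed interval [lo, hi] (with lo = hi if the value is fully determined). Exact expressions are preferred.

|AC| ∈ [12, 82]  (≈ [12.0000, 82.0000])

|AB| ∈ {35}
|BC| ∈ {47}
|AC| ∈ [12, 82]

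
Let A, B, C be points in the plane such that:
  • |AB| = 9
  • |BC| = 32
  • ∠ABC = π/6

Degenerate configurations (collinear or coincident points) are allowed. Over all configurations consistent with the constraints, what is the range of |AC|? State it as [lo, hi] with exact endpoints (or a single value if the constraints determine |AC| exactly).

|AC| = √(1105 - 288·√(3))  (≈ 24.6205)

|AB| ∈ {9}
|BC| ∈ {32}
|AC| ∈ {√(1105 - 288·√(3))}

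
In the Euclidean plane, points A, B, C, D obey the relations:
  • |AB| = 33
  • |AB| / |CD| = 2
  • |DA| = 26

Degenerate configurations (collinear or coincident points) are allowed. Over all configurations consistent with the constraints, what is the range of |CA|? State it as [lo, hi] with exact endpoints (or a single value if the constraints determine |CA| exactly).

|AB| ∈ {33}
|AD| ∈ {26}
|CD| ∈ {33/2}
|BD| ∈ [7, 59]
|AC| ∈ [19/2, 85/2]
|BC| ∈ [0, 151/2]

|CA| ∈ [19/2, 85/2]  (≈ [9.5000, 42.5000])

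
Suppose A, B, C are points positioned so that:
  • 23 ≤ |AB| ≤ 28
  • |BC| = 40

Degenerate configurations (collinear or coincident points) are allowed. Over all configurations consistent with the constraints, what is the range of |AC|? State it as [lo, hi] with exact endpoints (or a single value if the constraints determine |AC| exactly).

|AC| ∈ [12, 68]  (≈ [12.0000, 68.0000])

|AB| ∈ [23, 28]
|BC| ∈ {40}
|AC| ∈ [12, 68]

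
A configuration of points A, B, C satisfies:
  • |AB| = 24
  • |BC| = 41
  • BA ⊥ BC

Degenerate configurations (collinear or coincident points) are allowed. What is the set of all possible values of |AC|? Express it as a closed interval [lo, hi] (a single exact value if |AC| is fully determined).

|AB| ∈ {24}
|BC| ∈ {41}
|AC| ∈ {√(2257)}

|AC| = √(2257)  (≈ 47.5079)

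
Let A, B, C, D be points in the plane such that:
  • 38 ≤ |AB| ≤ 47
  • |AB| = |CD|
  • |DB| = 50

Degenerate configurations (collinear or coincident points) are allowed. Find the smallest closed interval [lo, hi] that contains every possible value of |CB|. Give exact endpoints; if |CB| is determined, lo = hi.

|AB| ∈ [38, 47]
|BD| ∈ {50}
|CD| ∈ [38, 47]
|AD| ∈ [3, 97]
|BC| ∈ [3, 97]
|AC| ∈ [0, 144]

|CB| ∈ [3, 97]  (≈ [3.0000, 97.0000])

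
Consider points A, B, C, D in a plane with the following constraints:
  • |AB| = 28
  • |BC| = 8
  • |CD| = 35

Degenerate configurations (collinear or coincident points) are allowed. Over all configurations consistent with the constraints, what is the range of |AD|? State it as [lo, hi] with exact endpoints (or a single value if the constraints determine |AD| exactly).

|AB| ∈ {28}
|BC| ∈ {8}
|CD| ∈ {35}
|AC| ∈ [20, 36]
|BD| ∈ [27, 43]
|AD| ∈ [0, 71]

|AD| ∈ [0, 71]  (≈ [0.0000, 71.0000])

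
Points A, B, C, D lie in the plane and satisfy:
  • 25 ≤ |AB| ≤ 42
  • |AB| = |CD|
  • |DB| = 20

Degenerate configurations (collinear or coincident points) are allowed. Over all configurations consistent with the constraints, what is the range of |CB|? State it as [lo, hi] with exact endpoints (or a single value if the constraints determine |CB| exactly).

|AB| ∈ [25, 42]
|BD| ∈ {20}
|CD| ∈ [25, 42]
|AD| ∈ [5, 62]
|BC| ∈ [5, 62]
|AC| ∈ [0, 104]

|CB| ∈ [5, 62]  (≈ [5.0000, 62.0000])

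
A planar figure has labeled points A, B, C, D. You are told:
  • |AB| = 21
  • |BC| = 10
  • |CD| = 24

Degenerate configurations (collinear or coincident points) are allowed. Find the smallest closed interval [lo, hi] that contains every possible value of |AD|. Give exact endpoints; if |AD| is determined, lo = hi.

|AB| ∈ {21}
|BC| ∈ {10}
|CD| ∈ {24}
|AC| ∈ [11, 31]
|BD| ∈ [14, 34]
|AD| ∈ [0, 55]

|AD| ∈ [0, 55]  (≈ [0.0000, 55.0000])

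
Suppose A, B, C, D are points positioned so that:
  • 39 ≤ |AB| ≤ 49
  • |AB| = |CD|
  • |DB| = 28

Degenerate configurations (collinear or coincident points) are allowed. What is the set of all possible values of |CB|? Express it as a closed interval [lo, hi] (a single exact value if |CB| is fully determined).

|AB| ∈ [39, 49]
|BD| ∈ {28}
|CD| ∈ [39, 49]
|AD| ∈ [11, 77]
|BC| ∈ [11, 77]
|AC| ∈ [0, 126]

|CB| ∈ [11, 77]  (≈ [11.0000, 77.0000])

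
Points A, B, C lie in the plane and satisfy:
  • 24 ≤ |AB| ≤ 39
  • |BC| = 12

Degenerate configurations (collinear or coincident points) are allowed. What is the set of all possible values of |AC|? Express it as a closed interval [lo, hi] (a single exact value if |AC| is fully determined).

|AB| ∈ [24, 39]
|BC| ∈ {12}
|AC| ∈ [12, 51]

|AC| ∈ [12, 51]  (≈ [12.0000, 51.0000])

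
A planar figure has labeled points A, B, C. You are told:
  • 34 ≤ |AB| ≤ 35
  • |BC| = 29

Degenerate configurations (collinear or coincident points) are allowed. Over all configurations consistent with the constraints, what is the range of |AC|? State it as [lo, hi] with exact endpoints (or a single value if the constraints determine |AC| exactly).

|AC| ∈ [5, 64]  (≈ [5.0000, 64.0000])

|AB| ∈ [34, 35]
|BC| ∈ {29}
|AC| ∈ [5, 64]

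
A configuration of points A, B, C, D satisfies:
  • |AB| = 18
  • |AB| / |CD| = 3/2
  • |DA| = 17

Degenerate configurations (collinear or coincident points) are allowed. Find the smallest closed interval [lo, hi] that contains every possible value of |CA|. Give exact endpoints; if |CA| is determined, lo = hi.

|AB| ∈ {18}
|AD| ∈ {17}
|CD| ∈ {12}
|BD| ∈ [1, 35]
|AC| ∈ [5, 29]
|BC| ∈ [0, 47]

|CA| ∈ [5, 29]  (≈ [5.0000, 29.0000])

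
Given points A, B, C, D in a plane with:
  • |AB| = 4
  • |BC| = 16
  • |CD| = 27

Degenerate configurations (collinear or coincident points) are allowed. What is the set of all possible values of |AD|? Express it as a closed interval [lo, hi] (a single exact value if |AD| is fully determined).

|AD| ∈ [7, 47]  (≈ [7.0000, 47.0000])

|AB| ∈ {4}
|BC| ∈ {16}
|CD| ∈ {27}
|AC| ∈ [12, 20]
|BD| ∈ [11, 43]
|AD| ∈ [7, 47]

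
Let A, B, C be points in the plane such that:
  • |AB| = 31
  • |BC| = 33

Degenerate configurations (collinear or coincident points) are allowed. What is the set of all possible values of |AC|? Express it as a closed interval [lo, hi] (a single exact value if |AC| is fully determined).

|AB| ∈ {31}
|BC| ∈ {33}
|AC| ∈ [2, 64]

|AC| ∈ [2, 64]  (≈ [2.0000, 64.0000])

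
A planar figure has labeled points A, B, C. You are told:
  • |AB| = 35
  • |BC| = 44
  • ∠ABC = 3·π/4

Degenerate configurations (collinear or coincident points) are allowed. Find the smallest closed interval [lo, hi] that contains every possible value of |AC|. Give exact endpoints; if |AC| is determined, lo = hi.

|AC| = √(1540·√(2) + 3161)  (≈ 73.0677)

|AB| ∈ {35}
|BC| ∈ {44}
|AC| ∈ {√(1540·√(2) + 3161)}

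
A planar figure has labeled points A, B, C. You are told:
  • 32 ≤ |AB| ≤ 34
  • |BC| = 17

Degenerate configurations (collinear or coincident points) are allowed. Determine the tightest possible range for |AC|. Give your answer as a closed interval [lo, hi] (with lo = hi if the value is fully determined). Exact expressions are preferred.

|AB| ∈ [32, 34]
|BC| ∈ {17}
|AC| ∈ [15, 51]

|AC| ∈ [15, 51]  (≈ [15.0000, 51.0000])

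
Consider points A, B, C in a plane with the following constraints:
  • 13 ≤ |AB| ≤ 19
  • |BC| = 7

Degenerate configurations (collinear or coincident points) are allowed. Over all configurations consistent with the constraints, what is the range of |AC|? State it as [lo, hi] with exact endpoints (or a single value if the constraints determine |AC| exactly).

|AC| ∈ [6, 26]  (≈ [6.0000, 26.0000])

|AB| ∈ [13, 19]
|BC| ∈ {7}
|AC| ∈ [6, 26]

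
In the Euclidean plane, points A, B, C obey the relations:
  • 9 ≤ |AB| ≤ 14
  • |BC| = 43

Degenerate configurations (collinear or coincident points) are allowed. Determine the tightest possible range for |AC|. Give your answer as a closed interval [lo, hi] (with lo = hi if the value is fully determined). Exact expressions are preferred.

|AB| ∈ [9, 14]
|BC| ∈ {43}
|AC| ∈ [29, 57]

|AC| ∈ [29, 57]  (≈ [29.0000, 57.0000])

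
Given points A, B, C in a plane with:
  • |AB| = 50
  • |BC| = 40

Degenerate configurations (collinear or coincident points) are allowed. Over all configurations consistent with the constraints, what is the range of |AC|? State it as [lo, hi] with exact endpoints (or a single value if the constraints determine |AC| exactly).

|AB| ∈ {50}
|BC| ∈ {40}
|AC| ∈ [10, 90]

|AC| ∈ [10, 90]  (≈ [10.0000, 90.0000])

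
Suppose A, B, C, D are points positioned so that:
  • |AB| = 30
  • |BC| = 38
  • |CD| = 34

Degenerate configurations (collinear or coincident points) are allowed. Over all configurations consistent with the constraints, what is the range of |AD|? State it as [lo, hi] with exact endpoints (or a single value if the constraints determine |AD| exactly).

|AD| ∈ [0, 102]  (≈ [0.0000, 102.0000])

|AB| ∈ {30}
|BC| ∈ {38}
|CD| ∈ {34}
|AC| ∈ [8, 68]
|BD| ∈ [4, 72]
|AD| ∈ [0, 102]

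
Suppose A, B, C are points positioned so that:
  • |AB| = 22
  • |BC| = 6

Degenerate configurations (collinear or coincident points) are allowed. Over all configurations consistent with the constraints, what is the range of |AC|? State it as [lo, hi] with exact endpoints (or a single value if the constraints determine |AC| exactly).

|AC| ∈ [16, 28]  (≈ [16.0000, 28.0000])

|AB| ∈ {22}
|BC| ∈ {6}
|AC| ∈ [16, 28]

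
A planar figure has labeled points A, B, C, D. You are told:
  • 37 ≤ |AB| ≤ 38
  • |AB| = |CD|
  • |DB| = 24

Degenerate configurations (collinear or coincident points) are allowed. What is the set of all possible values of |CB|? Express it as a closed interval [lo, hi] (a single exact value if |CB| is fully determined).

|CB| ∈ [13, 62]  (≈ [13.0000, 62.0000])

|AB| ∈ [37, 38]
|BD| ∈ {24}
|CD| ∈ [37, 38]
|AD| ∈ [13, 62]
|BC| ∈ [13, 62]
|AC| ∈ [0, 100]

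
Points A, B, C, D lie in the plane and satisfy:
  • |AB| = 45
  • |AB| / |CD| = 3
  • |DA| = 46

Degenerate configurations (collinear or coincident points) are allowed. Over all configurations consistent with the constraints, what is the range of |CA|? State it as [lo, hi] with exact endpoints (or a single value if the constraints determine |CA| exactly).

|AB| ∈ {45}
|AD| ∈ {46}
|CD| ∈ {15}
|BD| ∈ [1, 91]
|AC| ∈ [31, 61]
|BC| ∈ [0, 106]

|CA| ∈ [31, 61]  (≈ [31.0000, 61.0000])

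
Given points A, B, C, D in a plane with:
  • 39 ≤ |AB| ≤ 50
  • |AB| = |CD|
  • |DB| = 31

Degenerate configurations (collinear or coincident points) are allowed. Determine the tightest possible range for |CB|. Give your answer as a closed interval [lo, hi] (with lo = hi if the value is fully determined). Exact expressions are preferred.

|AB| ∈ [39, 50]
|BD| ∈ {31}
|CD| ∈ [39, 50]
|AD| ∈ [8, 81]
|BC| ∈ [8, 81]
|AC| ∈ [0, 131]

|CB| ∈ [8, 81]  (≈ [8.0000, 81.0000])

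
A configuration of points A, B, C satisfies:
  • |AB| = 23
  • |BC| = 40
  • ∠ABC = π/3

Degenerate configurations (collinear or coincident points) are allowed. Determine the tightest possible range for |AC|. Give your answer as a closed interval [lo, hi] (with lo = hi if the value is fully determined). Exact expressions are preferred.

|AC| = √(1209)  (≈ 34.7707)

|AB| ∈ {23}
|BC| ∈ {40}
|AC| ∈ {√(1209)}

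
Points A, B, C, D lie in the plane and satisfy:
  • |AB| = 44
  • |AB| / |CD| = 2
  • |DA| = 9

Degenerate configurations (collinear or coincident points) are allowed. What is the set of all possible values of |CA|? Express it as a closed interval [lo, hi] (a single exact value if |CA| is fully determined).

|AB| ∈ {44}
|AD| ∈ {9}
|CD| ∈ {22}
|BD| ∈ [35, 53]
|AC| ∈ [13, 31]
|BC| ∈ [13, 75]

|CA| ∈ [13, 31]  (≈ [13.0000, 31.0000])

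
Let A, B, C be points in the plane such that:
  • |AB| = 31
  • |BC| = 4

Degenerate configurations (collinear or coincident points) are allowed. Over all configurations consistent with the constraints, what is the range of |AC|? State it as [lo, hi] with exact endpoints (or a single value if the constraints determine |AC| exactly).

|AC| ∈ [27, 35]  (≈ [27.0000, 35.0000])

|AB| ∈ {31}
|BC| ∈ {4}
|AC| ∈ [27, 35]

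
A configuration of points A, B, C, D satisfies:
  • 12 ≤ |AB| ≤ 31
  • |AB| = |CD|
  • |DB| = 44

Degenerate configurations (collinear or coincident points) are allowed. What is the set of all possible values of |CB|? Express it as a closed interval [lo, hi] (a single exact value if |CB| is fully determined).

|CB| ∈ [13, 75]  (≈ [13.0000, 75.0000])

|AB| ∈ [12, 31]
|BD| ∈ {44}
|CD| ∈ [12, 31]
|AD| ∈ [13, 75]
|BC| ∈ [13, 75]
|AC| ∈ [0, 106]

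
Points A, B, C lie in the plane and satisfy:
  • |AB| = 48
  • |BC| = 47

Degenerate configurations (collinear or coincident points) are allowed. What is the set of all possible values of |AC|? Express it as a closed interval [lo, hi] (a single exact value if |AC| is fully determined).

|AC| ∈ [1, 95]  (≈ [1.0000, 95.0000])

|AB| ∈ {48}
|BC| ∈ {47}
|AC| ∈ [1, 95]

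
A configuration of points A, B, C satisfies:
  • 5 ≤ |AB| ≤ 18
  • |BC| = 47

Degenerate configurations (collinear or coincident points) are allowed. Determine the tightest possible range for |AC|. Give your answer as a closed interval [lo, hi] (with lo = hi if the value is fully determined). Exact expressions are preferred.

|AC| ∈ [29, 65]  (≈ [29.0000, 65.0000])

|AB| ∈ [5, 18]
|BC| ∈ {47}
|AC| ∈ [29, 65]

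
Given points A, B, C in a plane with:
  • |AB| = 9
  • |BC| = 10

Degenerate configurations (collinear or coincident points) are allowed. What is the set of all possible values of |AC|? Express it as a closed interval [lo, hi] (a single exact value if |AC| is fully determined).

|AB| ∈ {9}
|BC| ∈ {10}
|AC| ∈ [1, 19]

|AC| ∈ [1, 19]  (≈ [1.0000, 19.0000])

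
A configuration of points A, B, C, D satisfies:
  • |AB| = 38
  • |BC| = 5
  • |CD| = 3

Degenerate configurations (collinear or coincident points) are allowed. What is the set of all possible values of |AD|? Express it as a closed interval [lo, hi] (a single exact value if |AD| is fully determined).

|AD| ∈ [30, 46]  (≈ [30.0000, 46.0000])

|AB| ∈ {38}
|BC| ∈ {5}
|CD| ∈ {3}
|AC| ∈ [33, 43]
|BD| ∈ [2, 8]
|AD| ∈ [30, 46]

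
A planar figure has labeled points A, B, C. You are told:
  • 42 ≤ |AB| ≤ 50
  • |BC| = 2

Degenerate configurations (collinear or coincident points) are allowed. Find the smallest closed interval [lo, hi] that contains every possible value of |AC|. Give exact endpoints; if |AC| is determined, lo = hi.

|AC| ∈ [40, 52]  (≈ [40.0000, 52.0000])

|AB| ∈ [42, 50]
|BC| ∈ {2}
|AC| ∈ [40, 52]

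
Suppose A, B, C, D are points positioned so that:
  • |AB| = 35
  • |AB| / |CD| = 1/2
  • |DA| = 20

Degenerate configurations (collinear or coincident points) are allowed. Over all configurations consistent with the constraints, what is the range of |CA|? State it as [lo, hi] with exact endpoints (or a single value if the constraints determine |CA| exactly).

|CA| ∈ [50, 90]  (≈ [50.0000, 90.0000])

|AB| ∈ {35}
|AD| ∈ {20}
|CD| ∈ {70}
|BD| ∈ [15, 55]
|AC| ∈ [50, 90]
|BC| ∈ [15, 125]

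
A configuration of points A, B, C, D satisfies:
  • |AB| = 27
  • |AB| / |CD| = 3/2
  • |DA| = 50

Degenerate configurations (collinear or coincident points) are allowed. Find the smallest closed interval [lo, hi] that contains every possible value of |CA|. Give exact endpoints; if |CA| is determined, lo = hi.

|AB| ∈ {27}
|AD| ∈ {50}
|CD| ∈ {18}
|BD| ∈ [23, 77]
|AC| ∈ [32, 68]
|BC| ∈ [5, 95]

|CA| ∈ [32, 68]  (≈ [32.0000, 68.0000])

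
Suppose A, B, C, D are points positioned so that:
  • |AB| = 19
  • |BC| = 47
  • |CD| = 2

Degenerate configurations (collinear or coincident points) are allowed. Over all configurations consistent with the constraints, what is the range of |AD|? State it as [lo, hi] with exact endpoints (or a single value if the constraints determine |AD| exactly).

|AD| ∈ [26, 68]  (≈ [26.0000, 68.0000])

|AB| ∈ {19}
|BC| ∈ {47}
|CD| ∈ {2}
|AC| ∈ [28, 66]
|BD| ∈ [45, 49]
|AD| ∈ [26, 68]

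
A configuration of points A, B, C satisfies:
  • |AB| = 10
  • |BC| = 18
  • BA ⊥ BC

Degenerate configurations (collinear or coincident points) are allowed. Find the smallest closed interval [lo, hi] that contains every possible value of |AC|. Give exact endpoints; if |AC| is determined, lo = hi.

|AB| ∈ {10}
|BC| ∈ {18}
|AC| ∈ {2·√(106)}

|AC| = 2·√(106)  (≈ 20.5913)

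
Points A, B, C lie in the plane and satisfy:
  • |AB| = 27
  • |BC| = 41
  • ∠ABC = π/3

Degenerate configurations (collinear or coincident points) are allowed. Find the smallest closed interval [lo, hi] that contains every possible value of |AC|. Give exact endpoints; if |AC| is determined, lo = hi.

|AB| ∈ {27}
|BC| ∈ {41}
|AC| ∈ {√(1303)}

|AC| = √(1303)  (≈ 36.0971)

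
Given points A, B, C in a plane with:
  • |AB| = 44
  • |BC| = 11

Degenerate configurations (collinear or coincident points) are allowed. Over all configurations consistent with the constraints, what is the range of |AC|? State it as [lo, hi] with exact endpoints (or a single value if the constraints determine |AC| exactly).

|AC| ∈ [33, 55]  (≈ [33.0000, 55.0000])

|AB| ∈ {44}
|BC| ∈ {11}
|AC| ∈ [33, 55]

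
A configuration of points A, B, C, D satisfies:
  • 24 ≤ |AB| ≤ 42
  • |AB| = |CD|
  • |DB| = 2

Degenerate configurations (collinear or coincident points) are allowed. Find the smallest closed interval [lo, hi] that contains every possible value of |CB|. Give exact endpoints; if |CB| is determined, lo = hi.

|AB| ∈ [24, 42]
|BD| ∈ {2}
|CD| ∈ [24, 42]
|AD| ∈ [22, 44]
|BC| ∈ [22, 44]
|AC| ∈ [0, 86]

|CB| ∈ [22, 44]  (≈ [22.0000, 44.0000])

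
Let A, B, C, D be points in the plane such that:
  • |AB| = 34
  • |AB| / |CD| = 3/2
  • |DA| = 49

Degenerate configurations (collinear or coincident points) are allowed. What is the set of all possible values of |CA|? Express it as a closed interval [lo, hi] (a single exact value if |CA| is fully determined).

|CA| ∈ [79/3, 215/3]  (≈ [26.3333, 71.6667])

|AB| ∈ {34}
|AD| ∈ {49}
|CD| ∈ {68/3}
|BD| ∈ [15, 83]
|AC| ∈ [79/3, 215/3]
|BC| ∈ [0, 317/3]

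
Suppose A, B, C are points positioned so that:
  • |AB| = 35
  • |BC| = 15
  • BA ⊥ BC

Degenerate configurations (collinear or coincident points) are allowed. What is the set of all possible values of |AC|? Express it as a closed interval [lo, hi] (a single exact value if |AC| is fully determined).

|AC| = 5·√(58)  (≈ 38.0789)

|AB| ∈ {35}
|BC| ∈ {15}
|AC| ∈ {5·√(58)}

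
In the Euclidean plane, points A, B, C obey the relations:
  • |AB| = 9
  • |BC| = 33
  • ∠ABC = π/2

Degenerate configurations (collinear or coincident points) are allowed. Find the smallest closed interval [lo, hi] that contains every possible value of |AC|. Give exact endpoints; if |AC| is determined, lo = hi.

|AB| ∈ {9}
|BC| ∈ {33}
|AC| ∈ {3·√(130)}

|AC| = 3·√(130)  (≈ 34.2053)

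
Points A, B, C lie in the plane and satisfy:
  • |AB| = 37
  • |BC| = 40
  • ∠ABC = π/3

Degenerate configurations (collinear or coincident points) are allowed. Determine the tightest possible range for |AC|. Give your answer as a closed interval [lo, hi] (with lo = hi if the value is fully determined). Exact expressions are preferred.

|AC| = √(1489)  (≈ 38.5876)

|AB| ∈ {37}
|BC| ∈ {40}
|AC| ∈ {√(1489)}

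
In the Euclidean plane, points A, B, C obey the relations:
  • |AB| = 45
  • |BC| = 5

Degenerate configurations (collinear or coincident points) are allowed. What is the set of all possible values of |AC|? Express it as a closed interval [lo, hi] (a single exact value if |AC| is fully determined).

|AB| ∈ {45}
|BC| ∈ {5}
|AC| ∈ [40, 50]

|AC| ∈ [40, 50]  (≈ [40.0000, 50.0000])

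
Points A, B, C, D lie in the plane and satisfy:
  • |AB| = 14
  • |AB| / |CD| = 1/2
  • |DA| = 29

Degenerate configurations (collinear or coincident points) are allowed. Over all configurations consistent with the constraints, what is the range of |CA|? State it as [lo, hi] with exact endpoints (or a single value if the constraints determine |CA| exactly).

|AB| ∈ {14}
|AD| ∈ {29}
|CD| ∈ {28}
|BD| ∈ [15, 43]
|AC| ∈ [1, 57]
|BC| ∈ [0, 71]

|CA| ∈ [1, 57]  (≈ [1.0000, 57.0000])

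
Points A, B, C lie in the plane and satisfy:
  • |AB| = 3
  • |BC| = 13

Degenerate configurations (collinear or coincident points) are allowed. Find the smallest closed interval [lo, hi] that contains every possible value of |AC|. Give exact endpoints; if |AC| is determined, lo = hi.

|AB| ∈ {3}
|BC| ∈ {13}
|AC| ∈ [10, 16]

|AC| ∈ [10, 16]  (≈ [10.0000, 16.0000])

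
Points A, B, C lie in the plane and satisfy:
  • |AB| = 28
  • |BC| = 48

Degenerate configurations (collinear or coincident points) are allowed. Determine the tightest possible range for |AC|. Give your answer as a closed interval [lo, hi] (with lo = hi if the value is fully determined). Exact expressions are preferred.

|AB| ∈ {28}
|BC| ∈ {48}
|AC| ∈ [20, 76]

|AC| ∈ [20, 76]  (≈ [20.0000, 76.0000])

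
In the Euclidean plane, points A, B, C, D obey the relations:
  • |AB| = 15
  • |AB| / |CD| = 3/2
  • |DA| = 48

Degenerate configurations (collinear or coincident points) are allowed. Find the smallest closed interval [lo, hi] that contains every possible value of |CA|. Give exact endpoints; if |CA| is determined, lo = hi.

|AB| ∈ {15}
|AD| ∈ {48}
|CD| ∈ {10}
|BD| ∈ [33, 63]
|AC| ∈ [38, 58]
|BC| ∈ [23, 73]

|CA| ∈ [38, 58]  (≈ [38.0000, 58.0000])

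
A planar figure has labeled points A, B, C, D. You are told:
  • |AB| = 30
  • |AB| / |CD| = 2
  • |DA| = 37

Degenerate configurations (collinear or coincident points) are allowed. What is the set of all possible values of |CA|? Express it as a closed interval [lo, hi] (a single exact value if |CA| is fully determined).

|CA| ∈ [22, 52]  (≈ [22.0000, 52.0000])

|AB| ∈ {30}
|AD| ∈ {37}
|CD| ∈ {15}
|BD| ∈ [7, 67]
|AC| ∈ [22, 52]
|BC| ∈ [0, 82]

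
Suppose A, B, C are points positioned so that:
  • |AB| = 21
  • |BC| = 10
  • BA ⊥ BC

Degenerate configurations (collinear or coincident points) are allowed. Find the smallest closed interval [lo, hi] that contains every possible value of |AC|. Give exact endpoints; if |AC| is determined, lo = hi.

|AB| ∈ {21}
|BC| ∈ {10}
|AC| ∈ {√(541)}

|AC| = √(541)  (≈ 23.2594)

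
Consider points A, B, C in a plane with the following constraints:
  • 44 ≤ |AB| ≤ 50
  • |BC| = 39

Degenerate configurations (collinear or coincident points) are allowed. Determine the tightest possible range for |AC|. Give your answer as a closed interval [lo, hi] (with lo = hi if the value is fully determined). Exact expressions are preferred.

|AC| ∈ [5, 89]  (≈ [5.0000, 89.0000])

|AB| ∈ [44, 50]
|BC| ∈ {39}
|AC| ∈ [5, 89]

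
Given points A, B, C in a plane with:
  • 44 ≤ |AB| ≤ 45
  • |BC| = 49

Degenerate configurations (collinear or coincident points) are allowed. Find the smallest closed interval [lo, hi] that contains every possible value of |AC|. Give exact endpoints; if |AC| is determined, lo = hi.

|AC| ∈ [4, 94]  (≈ [4.0000, 94.0000])

|AB| ∈ [44, 45]
|BC| ∈ {49}
|AC| ∈ [4, 94]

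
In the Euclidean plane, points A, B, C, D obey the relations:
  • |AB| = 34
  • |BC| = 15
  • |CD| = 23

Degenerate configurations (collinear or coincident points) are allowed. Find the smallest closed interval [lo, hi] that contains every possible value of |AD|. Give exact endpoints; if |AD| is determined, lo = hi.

|AD| ∈ [0, 72]  (≈ [0.0000, 72.0000])

|AB| ∈ {34}
|BC| ∈ {15}
|CD| ∈ {23}
|AC| ∈ [19, 49]
|BD| ∈ [8, 38]
|AD| ∈ [0, 72]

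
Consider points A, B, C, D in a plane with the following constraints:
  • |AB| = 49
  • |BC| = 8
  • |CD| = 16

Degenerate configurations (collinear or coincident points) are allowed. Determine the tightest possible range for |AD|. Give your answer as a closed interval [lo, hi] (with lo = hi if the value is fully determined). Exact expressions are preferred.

|AD| ∈ [25, 73]  (≈ [25.0000, 73.0000])

|AB| ∈ {49}
|BC| ∈ {8}
|CD| ∈ {16}
|AC| ∈ [41, 57]
|BD| ∈ [8, 24]
|AD| ∈ [25, 73]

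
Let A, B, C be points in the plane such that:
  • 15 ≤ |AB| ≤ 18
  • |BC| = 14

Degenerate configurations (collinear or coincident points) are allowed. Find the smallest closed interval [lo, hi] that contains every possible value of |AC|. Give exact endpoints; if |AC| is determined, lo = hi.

|AC| ∈ [1, 32]  (≈ [1.0000, 32.0000])

|AB| ∈ [15, 18]
|BC| ∈ {14}
|AC| ∈ [1, 32]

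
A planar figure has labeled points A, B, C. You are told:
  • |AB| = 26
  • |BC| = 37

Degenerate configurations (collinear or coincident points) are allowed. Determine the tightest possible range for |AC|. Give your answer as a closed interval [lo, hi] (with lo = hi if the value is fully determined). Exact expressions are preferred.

|AC| ∈ [11, 63]  (≈ [11.0000, 63.0000])

|AB| ∈ {26}
|BC| ∈ {37}
|AC| ∈ [11, 63]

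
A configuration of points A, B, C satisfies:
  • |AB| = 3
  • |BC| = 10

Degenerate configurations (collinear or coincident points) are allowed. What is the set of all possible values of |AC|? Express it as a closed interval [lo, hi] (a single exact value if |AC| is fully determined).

|AB| ∈ {3}
|BC| ∈ {10}
|AC| ∈ [7, 13]

|AC| ∈ [7, 13]  (≈ [7.0000, 13.0000])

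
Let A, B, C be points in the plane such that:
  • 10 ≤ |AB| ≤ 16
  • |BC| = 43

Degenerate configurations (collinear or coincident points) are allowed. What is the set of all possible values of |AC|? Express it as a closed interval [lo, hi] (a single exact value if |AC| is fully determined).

|AC| ∈ [27, 59]  (≈ [27.0000, 59.0000])

|AB| ∈ [10, 16]
|BC| ∈ {43}
|AC| ∈ [27, 59]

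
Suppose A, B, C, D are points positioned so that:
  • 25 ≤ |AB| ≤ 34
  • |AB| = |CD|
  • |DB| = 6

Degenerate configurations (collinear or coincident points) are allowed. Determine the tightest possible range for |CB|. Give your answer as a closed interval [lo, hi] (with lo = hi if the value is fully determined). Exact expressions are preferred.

|AB| ∈ [25, 34]
|BD| ∈ {6}
|CD| ∈ [25, 34]
|AD| ∈ [19, 40]
|BC| ∈ [19, 40]
|AC| ∈ [0, 74]

|CB| ∈ [19, 40]  (≈ [19.0000, 40.0000])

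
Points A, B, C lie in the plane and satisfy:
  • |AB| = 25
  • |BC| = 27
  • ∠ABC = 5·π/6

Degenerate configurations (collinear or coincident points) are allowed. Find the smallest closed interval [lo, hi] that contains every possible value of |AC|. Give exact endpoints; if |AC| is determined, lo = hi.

|AB| ∈ {25}
|BC| ∈ {27}
|AC| ∈ {√(675·√(3) + 1354)}

|AC| = √(675·√(3) + 1354)  (≈ 50.2308)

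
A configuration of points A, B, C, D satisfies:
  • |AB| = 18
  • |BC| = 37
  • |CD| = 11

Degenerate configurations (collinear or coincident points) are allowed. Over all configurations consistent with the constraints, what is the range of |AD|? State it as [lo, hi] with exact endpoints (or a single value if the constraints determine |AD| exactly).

|AB| ∈ {18}
|BC| ∈ {37}
|CD| ∈ {11}
|AC| ∈ [19, 55]
|BD| ∈ [26, 48]
|AD| ∈ [8, 66]

|AD| ∈ [8, 66]  (≈ [8.0000, 66.0000])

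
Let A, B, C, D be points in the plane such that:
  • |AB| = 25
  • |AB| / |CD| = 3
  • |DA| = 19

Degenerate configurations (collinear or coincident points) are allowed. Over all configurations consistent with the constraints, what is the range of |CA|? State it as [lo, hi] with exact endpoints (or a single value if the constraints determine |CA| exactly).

|AB| ∈ {25}
|AD| ∈ {19}
|CD| ∈ {25/3}
|BD| ∈ [6, 44]
|AC| ∈ [32/3, 82/3]
|BC| ∈ [0, 157/3]

|CA| ∈ [32/3, 82/3]  (≈ [10.6667, 27.3333])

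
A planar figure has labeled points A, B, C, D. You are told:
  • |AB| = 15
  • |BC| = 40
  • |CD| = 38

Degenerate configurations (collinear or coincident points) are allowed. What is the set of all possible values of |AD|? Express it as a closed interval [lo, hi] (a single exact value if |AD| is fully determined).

|AB| ∈ {15}
|BC| ∈ {40}
|CD| ∈ {38}
|AC| ∈ [25, 55]
|BD| ∈ [2, 78]
|AD| ∈ [0, 93]

|AD| ∈ [0, 93]  (≈ [0.0000, 93.0000])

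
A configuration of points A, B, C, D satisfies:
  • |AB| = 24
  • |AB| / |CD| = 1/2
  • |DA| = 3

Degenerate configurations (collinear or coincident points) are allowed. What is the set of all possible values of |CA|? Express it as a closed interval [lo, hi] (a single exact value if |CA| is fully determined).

|CA| ∈ [45, 51]  (≈ [45.0000, 51.0000])

|AB| ∈ {24}
|AD| ∈ {3}
|CD| ∈ {48}
|BD| ∈ [21, 27]
|AC| ∈ [45, 51]
|BC| ∈ [21, 75]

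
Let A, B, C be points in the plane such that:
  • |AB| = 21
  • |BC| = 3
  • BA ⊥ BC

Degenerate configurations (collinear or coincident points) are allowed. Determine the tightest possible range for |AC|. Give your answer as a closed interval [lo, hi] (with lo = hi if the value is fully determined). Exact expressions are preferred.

|AB| ∈ {21}
|BC| ∈ {3}
|AC| ∈ {15·√(2)}

|AC| = 15·√(2)  (≈ 21.2132)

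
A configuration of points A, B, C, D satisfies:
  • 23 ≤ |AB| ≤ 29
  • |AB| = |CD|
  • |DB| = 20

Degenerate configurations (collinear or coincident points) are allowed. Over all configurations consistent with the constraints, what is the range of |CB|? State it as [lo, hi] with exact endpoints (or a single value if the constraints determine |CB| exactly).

|AB| ∈ [23, 29]
|BD| ∈ {20}
|CD| ∈ [23, 29]
|AD| ∈ [3, 49]
|BC| ∈ [3, 49]
|AC| ∈ [0, 78]

|CB| ∈ [3, 49]  (≈ [3.0000, 49.0000])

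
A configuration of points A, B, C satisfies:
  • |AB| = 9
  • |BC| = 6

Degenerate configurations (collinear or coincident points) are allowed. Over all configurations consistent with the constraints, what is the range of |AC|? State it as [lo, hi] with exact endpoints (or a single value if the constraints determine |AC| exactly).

|AB| ∈ {9}
|BC| ∈ {6}
|AC| ∈ [3, 15]

|AC| ∈ [3, 15]  (≈ [3.0000, 15.0000])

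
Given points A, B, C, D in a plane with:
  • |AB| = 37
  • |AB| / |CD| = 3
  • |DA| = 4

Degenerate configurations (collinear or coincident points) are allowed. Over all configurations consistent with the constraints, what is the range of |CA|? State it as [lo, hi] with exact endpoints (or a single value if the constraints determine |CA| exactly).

|AB| ∈ {37}
|AD| ∈ {4}
|CD| ∈ {37/3}
|BD| ∈ [33, 41]
|AC| ∈ [25/3, 49/3]
|BC| ∈ [62/3, 160/3]

|CA| ∈ [25/3, 49/3]  (≈ [8.3333, 16.3333])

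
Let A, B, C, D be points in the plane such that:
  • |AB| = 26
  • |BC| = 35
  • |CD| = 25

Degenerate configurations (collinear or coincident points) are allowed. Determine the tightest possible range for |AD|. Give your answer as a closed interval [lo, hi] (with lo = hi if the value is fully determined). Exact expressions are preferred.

|AB| ∈ {26}
|BC| ∈ {35}
|CD| ∈ {25}
|AC| ∈ [9, 61]
|BD| ∈ [10, 60]
|AD| ∈ [0, 86]

|AD| ∈ [0, 86]  (≈ [0.0000, 86.0000])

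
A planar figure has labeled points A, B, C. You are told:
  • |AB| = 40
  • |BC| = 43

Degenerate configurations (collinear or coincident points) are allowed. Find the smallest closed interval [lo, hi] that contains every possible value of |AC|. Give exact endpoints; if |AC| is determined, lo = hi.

|AC| ∈ [3, 83]  (≈ [3.0000, 83.0000])

|AB| ∈ {40}
|BC| ∈ {43}
|AC| ∈ [3, 83]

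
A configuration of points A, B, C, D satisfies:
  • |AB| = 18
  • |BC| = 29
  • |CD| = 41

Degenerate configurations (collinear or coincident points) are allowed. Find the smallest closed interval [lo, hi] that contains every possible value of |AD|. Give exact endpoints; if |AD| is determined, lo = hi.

|AB| ∈ {18}
|BC| ∈ {29}
|CD| ∈ {41}
|AC| ∈ [11, 47]
|BD| ∈ [12, 70]
|AD| ∈ [0, 88]

|AD| ∈ [0, 88]  (≈ [0.0000, 88.0000])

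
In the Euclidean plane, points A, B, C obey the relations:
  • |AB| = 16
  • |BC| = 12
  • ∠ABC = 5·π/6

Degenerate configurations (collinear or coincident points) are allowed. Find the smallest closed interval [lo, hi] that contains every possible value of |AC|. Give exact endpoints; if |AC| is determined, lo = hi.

|AC| = 4·√(12·√(3) + 25)  (≈ 27.0657)

|AB| ∈ {16}
|BC| ∈ {12}
|AC| ∈ {4·√(12·√(3) + 25)}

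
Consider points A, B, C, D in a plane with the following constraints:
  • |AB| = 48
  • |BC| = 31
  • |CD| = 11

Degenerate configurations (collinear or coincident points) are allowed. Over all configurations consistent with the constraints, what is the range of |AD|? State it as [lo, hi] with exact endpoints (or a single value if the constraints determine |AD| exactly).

|AB| ∈ {48}
|BC| ∈ {31}
|CD| ∈ {11}
|AC| ∈ [17, 79]
|BD| ∈ [20, 42]
|AD| ∈ [6, 90]

|AD| ∈ [6, 90]  (≈ [6.0000, 90.0000])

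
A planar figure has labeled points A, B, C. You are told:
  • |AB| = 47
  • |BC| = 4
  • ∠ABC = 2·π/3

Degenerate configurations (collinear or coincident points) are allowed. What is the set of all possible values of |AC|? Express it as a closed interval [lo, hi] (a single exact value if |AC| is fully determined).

|AB| ∈ {47}
|BC| ∈ {4}
|AC| ∈ {√(2413)}

|AC| = √(2413)  (≈ 49.1223)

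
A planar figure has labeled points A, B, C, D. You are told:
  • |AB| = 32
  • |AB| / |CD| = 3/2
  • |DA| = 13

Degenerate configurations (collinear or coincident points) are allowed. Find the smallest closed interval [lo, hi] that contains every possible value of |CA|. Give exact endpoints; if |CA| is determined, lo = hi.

|AB| ∈ {32}
|AD| ∈ {13}
|CD| ∈ {64/3}
|BD| ∈ [19, 45]
|AC| ∈ [25/3, 103/3]
|BC| ∈ [0, 199/3]

|CA| ∈ [25/3, 103/3]  (≈ [8.3333, 34.3333])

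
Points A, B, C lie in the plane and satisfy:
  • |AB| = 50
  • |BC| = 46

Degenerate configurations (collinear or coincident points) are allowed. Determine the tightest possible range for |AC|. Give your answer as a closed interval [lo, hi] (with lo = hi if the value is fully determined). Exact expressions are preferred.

|AC| ∈ [4, 96]  (≈ [4.0000, 96.0000])

|AB| ∈ {50}
|BC| ∈ {46}
|AC| ∈ [4, 96]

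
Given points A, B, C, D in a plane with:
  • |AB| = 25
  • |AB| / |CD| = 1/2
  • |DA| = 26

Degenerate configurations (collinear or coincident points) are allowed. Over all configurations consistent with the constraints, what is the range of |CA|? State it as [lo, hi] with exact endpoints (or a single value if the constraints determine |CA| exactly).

|AB| ∈ {25}
|AD| ∈ {26}
|CD| ∈ {50}
|BD| ∈ [1, 51]
|AC| ∈ [24, 76]
|BC| ∈ [0, 101]

|CA| ∈ [24, 76]  (≈ [24.0000, 76.0000])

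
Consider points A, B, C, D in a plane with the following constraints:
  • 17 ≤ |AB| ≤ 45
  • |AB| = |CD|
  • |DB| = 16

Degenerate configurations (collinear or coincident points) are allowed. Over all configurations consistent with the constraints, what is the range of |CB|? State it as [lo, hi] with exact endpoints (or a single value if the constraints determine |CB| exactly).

|CB| ∈ [1, 61]  (≈ [1.0000, 61.0000])

|AB| ∈ [17, 45]
|BD| ∈ {16}
|CD| ∈ [17, 45]
|AD| ∈ [1, 61]
|BC| ∈ [1, 61]
|AC| ∈ [0, 106]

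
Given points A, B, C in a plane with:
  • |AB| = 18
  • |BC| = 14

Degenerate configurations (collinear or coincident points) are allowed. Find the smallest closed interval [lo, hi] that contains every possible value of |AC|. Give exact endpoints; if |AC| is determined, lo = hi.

|AB| ∈ {18}
|BC| ∈ {14}
|AC| ∈ [4, 32]

|AC| ∈ [4, 32]  (≈ [4.0000, 32.0000])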